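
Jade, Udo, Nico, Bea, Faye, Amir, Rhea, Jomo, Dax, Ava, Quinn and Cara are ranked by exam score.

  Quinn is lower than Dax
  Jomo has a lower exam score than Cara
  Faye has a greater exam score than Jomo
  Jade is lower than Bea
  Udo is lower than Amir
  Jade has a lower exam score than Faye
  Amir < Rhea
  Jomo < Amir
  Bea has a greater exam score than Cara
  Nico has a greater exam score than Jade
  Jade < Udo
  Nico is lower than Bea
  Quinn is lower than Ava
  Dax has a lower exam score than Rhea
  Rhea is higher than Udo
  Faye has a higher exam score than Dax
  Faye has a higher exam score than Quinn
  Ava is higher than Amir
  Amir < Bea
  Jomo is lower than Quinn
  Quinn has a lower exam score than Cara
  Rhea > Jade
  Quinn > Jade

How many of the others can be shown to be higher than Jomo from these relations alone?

From Jomo the given relations immediately reach Quinn, Cara, Amir, Faye.
From those, Dax, Rhea, Ava, Bea — 8 in total.
No other element is forced above Jomo by the given relations, so the count is 8.

8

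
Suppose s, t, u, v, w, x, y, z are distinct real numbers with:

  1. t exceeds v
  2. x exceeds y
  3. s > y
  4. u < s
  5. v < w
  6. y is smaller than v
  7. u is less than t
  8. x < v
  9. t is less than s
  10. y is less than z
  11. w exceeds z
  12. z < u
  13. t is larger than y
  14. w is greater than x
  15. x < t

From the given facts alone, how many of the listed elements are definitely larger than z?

4

From z the given relations immediately reach u, w.
From those, t, s — 4 in total.
Nothing else is reachable above z; 4 in all.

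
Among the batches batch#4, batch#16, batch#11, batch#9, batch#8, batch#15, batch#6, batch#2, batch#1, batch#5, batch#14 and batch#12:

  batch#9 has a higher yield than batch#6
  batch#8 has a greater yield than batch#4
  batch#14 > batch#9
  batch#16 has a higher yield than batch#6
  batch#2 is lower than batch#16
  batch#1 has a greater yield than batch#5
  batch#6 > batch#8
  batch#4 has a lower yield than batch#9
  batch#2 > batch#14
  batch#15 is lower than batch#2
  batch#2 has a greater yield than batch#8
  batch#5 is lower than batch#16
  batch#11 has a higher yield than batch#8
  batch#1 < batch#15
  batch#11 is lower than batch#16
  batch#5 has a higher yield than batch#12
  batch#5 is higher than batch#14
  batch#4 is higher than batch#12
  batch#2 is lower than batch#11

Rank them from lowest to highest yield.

Nothing is placed below batch#12, so it is least; from there batch#12 < batch#4; batch#4 < batch#8; batch#8 < batch#6; batch#6 < batch#9; batch#9 < batch#14; batch#14 < batch#5; batch#5 < batch#1; batch#1 < batch#15; batch#15 < batch#2; batch#2 < batch#11; batch#11 < batch#16, each given directly.

batch#12 < batch#4 < batch#8 < batch#6 < batch#9 < batch#14 < batch#5 < batch#1 < batch#15 < batch#2 < batch#11 < batch#16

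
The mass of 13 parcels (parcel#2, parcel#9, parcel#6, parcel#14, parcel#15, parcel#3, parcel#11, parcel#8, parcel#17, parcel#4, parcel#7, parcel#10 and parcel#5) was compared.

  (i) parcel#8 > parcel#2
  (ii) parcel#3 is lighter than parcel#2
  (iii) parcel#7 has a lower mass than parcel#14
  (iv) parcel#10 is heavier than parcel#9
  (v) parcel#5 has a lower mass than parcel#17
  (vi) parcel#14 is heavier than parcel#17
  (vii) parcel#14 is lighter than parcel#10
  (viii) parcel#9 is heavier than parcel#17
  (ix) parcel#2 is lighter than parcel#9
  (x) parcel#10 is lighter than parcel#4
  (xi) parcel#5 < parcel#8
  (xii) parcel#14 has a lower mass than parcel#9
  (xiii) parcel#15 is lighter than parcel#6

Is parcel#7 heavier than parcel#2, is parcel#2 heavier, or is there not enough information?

Following every chain through parcel#7: above parcel#7 we get parcel#14, parcel#9, parcel#10, parcel#4.
parcel#2 is not reached, and no chain runs the other way from parcel#2 to parcel#7.
So the given relations leave the order of parcel#7 and parcel#2 undetermined.

undetermined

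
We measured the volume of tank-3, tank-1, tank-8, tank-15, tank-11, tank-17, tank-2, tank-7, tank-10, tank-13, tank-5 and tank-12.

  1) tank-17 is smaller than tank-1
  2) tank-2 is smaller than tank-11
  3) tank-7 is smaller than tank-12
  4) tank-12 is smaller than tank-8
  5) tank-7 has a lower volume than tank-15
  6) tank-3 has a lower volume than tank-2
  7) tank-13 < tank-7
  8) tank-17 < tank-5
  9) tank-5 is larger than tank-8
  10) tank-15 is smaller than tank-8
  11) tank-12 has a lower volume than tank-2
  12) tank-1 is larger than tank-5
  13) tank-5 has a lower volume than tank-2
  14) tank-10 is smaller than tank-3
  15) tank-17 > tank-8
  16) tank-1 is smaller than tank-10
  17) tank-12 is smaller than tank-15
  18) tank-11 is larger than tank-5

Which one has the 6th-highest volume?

Chaining the given pairs: tank-13 < tank-7 < tank-12 < tank-15 < tank-8 < tank-17 < tank-5 < tank-1 < tank-10 < tank-3 < tank-2 < tank-11.
Counting 6 from the largest end gives tank-5.

tank-5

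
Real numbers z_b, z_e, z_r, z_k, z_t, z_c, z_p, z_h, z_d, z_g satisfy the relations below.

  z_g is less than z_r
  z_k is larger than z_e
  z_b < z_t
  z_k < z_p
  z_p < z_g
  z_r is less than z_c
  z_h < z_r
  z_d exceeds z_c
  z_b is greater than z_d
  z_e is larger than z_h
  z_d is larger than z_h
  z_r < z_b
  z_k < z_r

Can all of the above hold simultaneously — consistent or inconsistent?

consistent

Every relation is compatible with z_h < z_e < z_k < z_p < z_g < z_r < z_c < z_d < z_b < z_t; the set is consistent.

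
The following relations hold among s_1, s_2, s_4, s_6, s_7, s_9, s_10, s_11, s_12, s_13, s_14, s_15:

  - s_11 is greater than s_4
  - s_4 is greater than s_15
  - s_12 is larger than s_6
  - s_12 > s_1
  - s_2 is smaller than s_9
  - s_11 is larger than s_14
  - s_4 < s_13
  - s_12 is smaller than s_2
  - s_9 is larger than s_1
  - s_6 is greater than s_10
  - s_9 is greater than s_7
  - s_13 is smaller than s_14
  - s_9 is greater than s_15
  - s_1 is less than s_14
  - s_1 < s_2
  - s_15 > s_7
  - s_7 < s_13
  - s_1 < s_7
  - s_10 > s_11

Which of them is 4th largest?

s_6

Chaining the given pairs: s_1 < s_7 < s_15 < s_4 < s_13 < s_14 < s_11 < s_10 < s_6 < s_12 < s_2 < s_9.
The 4th largest is s_6.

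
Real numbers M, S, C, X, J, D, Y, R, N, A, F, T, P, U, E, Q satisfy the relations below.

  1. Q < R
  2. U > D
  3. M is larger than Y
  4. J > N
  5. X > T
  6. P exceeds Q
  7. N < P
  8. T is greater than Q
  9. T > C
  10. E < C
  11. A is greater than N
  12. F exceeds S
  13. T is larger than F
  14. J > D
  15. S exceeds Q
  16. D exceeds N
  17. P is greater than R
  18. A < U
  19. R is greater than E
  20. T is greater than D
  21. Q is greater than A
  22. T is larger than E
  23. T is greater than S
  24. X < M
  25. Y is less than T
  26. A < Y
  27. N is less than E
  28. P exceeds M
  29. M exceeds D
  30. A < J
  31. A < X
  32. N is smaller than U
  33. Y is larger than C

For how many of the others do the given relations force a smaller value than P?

From P the given relations immediately reach N, Q, R, M.
From those, E, D, A, Y, X — 9 in total.
From those, C, T — 11 in total.
From those, S, F — 13 in total.
No other element is forced below P by the given relations, so the count is 13.

13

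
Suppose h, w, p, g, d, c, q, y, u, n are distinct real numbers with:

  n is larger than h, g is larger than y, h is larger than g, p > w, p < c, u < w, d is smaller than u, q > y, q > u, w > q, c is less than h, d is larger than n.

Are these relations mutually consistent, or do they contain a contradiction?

inconsistent

Chaining the given relations yields h < n < d < u < q < w < p < c, so h < c. But one relation states c < h. These cannot both hold.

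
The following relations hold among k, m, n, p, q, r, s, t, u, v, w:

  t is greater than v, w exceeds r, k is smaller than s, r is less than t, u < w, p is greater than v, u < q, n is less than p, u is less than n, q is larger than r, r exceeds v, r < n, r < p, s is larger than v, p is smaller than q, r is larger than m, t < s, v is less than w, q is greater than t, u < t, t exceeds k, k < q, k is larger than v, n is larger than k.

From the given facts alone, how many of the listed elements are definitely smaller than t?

From t the given relations immediately reach v, u, k, r.
From those, m — 5 in total.
Nothing else is reachable below t; 5 in all.

5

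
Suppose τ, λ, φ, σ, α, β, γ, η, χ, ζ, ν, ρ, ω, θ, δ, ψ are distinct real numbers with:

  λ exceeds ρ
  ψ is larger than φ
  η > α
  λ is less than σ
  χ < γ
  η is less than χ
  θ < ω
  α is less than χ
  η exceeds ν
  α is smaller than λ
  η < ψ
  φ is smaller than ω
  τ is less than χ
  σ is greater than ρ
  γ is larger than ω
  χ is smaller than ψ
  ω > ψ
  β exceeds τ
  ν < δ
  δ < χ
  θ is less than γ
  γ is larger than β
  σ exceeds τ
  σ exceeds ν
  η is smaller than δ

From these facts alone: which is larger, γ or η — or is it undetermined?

Link the given pairs in sequence: η < δ; δ < χ; χ < ψ; ψ < ω; ω < γ.
Chaining these gives η < δ < χ < ψ < ω < γ.
So γ is larger.

γ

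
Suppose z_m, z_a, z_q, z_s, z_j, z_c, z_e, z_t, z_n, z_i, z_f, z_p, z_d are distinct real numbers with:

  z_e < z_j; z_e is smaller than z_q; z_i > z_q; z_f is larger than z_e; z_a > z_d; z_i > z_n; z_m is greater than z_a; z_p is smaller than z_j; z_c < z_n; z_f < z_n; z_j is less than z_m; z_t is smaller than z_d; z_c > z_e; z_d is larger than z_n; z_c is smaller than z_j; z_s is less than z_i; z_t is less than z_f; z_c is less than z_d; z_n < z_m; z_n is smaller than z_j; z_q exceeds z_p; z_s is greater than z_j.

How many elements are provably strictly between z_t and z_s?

3

Chaining upward from z_t reaches: z_f, z_n, z_d, z_j, z_a, z_i, z_m.
Chaining downward from z_s reaches: z_e, z_p, z_c, z_f, z_n, z_j.
Strictly between z_t and z_s are those in both lists: z_f, z_n, z_j — 3 elements.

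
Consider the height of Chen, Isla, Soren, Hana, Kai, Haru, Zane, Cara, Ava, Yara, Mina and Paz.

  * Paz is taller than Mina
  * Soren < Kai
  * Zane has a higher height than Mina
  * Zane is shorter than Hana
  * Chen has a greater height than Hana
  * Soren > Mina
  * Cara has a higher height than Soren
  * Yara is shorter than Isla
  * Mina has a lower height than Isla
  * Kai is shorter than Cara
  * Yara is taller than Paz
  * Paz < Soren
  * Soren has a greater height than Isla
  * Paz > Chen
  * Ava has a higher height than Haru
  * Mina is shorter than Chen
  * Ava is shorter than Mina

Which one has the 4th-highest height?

Piecing the relations together gives one ordering: Haru < Ava < Mina < Zane < Hana < Chen < Paz < Yara < Isla < Soren < Kai < Cara.
Counting 4 from the largest end gives Isla.

Isla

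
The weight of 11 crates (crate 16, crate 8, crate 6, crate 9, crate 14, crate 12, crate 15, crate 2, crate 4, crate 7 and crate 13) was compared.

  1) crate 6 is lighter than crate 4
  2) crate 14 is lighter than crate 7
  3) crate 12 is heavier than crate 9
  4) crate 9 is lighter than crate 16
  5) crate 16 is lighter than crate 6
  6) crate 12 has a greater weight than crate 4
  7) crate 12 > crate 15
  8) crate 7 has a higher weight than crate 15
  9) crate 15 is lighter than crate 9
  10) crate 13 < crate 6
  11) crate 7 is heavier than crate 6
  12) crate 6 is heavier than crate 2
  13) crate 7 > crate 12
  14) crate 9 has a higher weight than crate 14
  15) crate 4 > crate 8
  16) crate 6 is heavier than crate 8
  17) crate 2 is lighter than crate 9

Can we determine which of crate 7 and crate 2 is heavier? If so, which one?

crate 7

Following the relations from crate 2: crate 2 < crate 9 < crate 16 < crate 6 < crate 4 < crate 12 < crate 7.
So crate 7 is heavier.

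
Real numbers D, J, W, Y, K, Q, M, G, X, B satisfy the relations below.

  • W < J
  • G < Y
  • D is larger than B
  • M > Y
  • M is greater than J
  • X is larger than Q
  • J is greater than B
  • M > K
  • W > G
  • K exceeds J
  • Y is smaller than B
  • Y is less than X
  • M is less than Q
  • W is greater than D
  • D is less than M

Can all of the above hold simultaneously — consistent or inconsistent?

The single ordering G < Y < B < D < W < J < K < M < Q < X satisfies every listed relation, so no contradiction arises.

consistent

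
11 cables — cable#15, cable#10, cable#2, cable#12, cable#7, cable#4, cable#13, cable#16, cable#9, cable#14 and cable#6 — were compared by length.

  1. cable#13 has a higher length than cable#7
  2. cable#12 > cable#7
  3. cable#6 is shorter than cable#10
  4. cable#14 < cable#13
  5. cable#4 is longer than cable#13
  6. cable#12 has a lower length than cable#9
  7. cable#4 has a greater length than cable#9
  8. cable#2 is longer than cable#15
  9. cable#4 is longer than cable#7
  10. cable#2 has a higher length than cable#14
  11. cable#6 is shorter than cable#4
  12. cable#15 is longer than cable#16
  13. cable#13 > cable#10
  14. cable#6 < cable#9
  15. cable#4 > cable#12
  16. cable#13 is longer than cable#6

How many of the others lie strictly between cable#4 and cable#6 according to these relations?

Chaining upward from cable#6 reaches: cable#10, cable#13, cable#9.
Chaining downward from cable#4 reaches: cable#10, cable#14, cable#7, cable#12, cable#13, cable#9.
Strictly between cable#6 and cable#4 are those in both lists: cable#10, cable#13, cable#9 — 3 elements.

3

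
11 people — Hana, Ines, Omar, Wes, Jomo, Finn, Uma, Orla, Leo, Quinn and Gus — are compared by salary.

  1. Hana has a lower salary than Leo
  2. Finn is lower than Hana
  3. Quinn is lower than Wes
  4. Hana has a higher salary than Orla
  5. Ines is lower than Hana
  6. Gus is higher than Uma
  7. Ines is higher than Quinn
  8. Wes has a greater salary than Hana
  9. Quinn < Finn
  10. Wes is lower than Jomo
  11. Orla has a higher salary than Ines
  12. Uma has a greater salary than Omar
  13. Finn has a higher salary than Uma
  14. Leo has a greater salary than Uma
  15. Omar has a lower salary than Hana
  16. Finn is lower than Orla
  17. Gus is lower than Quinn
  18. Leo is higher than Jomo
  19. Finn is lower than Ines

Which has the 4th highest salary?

Chaining the given pairs: Omar < Uma < Gus < Quinn < Finn < Ines < Orla < Hana < Wes < Jomo < Leo.
The 4th largest is Hana.

Hana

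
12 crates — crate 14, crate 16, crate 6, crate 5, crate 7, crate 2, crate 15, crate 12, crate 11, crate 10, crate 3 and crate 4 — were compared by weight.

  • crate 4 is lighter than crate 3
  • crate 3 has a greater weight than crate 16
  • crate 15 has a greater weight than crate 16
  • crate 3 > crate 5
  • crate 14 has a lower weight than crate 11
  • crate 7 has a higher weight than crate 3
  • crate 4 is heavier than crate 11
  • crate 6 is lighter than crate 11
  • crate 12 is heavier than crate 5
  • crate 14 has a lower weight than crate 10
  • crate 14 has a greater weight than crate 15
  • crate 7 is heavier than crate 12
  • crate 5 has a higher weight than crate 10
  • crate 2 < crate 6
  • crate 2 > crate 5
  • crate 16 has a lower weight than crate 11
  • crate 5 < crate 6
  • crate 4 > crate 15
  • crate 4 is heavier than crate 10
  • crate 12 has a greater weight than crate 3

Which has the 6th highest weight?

crate 6

The consecutive relations fix a unique order: crate 16 < crate 15 < crate 14 < crate 10 < crate 5 < crate 2 < crate 6 < crate 11 < crate 4 < crate 3 < crate 12 < crate 7.
Counting 6 from the largest end gives crate 6.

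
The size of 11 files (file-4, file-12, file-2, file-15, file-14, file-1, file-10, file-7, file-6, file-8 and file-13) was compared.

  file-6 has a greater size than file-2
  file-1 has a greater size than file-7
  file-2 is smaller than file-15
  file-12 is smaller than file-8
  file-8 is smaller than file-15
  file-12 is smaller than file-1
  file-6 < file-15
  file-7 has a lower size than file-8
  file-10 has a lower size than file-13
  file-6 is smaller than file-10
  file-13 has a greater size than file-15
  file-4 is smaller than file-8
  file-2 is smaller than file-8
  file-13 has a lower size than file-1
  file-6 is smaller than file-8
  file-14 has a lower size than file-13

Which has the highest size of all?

Chaining downward from file-1: directly below it, file-7, file-12, file-13; then file-14, file-10, file-15; then file-2, file-6, file-8; then file-4.
That covers every other element, and nothing is given above file-1, so file-1 is the highest size.

file-1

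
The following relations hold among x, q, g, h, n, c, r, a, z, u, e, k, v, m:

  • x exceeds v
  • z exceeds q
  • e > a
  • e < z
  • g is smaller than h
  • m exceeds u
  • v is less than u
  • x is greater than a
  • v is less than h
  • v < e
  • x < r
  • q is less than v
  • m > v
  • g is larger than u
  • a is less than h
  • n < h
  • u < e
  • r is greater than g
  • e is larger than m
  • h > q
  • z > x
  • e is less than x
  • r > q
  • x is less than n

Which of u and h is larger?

h

Chaining the given relations: u < m < e < x < n < h.
So u < h; h is the larger of the two.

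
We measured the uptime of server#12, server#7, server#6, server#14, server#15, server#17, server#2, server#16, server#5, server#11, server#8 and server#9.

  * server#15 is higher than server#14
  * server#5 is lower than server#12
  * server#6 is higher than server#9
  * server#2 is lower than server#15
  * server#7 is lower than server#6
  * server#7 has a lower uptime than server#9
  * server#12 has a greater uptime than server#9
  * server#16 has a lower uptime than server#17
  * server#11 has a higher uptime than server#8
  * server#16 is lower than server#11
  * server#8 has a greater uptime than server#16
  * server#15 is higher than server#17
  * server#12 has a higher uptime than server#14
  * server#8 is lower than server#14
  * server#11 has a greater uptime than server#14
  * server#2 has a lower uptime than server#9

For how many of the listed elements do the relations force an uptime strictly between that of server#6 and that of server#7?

The relations place server#7 below server#6. An element lies strictly between them when it is forced above server#7 and also forced below server#6.
Above server#7: {server#9, server#12}. Below server#6: {server#2, server#9}.
Intersection: {server#9} — 1.

1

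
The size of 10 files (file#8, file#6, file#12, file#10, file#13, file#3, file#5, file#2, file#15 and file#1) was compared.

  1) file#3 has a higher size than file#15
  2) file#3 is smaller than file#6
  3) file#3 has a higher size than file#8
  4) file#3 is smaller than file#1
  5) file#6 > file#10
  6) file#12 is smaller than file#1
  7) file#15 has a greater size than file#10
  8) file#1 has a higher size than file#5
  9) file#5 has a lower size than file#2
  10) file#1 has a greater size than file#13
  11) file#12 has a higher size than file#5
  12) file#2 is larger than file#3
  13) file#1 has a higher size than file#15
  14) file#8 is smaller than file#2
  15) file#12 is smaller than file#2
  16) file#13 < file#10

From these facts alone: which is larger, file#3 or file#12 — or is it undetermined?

Following every chain through file#12: above file#12 we get file#1, file#2; below file#12 we get file#5.
file#3 is not reached, and no chain runs the other way from file#3 to file#12.
So the given relations leave the order of file#12 and file#3 undetermined.

undetermined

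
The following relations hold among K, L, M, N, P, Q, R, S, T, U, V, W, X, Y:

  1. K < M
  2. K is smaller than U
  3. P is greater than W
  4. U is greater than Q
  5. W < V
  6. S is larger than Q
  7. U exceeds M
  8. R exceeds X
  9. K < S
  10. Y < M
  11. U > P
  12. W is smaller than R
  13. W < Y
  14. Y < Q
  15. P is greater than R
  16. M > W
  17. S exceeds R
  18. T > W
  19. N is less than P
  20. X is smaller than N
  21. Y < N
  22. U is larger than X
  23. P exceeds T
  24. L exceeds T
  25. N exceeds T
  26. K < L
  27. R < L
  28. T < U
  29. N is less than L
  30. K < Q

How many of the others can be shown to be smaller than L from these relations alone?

7

Directly below L: K, R, T, N.
One step further: W, X, Y (7 so far).
Nothing else is reachable below L; 7 in all.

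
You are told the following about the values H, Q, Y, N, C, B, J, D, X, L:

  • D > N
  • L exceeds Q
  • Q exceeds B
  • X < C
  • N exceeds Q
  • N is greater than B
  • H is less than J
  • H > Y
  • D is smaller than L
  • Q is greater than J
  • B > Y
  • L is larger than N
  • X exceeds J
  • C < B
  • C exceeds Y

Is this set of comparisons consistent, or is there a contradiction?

Every relation is compatible with Y < H < J < X < C < B < Q < N < D < L; the set is consistent.

consistent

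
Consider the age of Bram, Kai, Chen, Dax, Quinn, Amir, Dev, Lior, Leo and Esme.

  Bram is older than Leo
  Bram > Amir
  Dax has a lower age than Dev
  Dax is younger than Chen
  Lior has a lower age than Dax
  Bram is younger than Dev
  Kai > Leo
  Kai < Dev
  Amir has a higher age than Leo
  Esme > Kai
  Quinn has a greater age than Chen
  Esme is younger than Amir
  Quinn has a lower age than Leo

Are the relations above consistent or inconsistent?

consistent

The single ordering Lior < Dax < Chen < Quinn < Leo < Kai < Esme < Amir < Bram < Dev satisfies every listed relation, so no contradiction arises.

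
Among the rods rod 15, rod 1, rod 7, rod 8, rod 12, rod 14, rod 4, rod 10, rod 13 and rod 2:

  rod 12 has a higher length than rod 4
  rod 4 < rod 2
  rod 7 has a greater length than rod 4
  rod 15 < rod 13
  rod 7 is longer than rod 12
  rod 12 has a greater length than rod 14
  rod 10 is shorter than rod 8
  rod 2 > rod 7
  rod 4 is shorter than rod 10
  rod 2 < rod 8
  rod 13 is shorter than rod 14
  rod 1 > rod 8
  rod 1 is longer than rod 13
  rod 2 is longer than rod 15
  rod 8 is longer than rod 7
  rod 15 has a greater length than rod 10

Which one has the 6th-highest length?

Piecing the relations together gives one ordering: rod 4 < rod 10 < rod 15 < rod 13 < rod 14 < rod 12 < rod 7 < rod 2 < rod 8 < rod 1.
The 6th largest is rod 14.

rod 14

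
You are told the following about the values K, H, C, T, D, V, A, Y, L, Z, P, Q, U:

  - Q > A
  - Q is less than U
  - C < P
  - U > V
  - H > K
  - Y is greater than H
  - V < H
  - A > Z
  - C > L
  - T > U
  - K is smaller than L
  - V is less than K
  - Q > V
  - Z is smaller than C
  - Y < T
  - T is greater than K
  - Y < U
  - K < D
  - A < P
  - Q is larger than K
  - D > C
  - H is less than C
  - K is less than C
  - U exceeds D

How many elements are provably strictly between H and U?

The relations place H below U. An element lies strictly between them when it is forced above H and also forced below U.
Above H: {C, Y, P, D, T}. Below U: {V, Z, K, L, A, C, Y, Q, D}.
Intersection: {C, Y, D} — 3.

3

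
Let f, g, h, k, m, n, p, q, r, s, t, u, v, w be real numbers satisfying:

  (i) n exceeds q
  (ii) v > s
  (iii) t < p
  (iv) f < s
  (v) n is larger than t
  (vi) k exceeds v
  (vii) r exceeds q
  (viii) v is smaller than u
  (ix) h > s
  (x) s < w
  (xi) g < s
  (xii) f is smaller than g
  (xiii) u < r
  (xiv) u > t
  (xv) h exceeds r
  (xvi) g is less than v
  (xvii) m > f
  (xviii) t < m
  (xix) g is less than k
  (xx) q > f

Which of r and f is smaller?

f < g and g < s give f < s.
With s < v: f < g < s < v.
With v < u: f < g < s < v < u.
With u < r: f < g < s < v < u < r.
So f < r; f is the smaller of the two.

f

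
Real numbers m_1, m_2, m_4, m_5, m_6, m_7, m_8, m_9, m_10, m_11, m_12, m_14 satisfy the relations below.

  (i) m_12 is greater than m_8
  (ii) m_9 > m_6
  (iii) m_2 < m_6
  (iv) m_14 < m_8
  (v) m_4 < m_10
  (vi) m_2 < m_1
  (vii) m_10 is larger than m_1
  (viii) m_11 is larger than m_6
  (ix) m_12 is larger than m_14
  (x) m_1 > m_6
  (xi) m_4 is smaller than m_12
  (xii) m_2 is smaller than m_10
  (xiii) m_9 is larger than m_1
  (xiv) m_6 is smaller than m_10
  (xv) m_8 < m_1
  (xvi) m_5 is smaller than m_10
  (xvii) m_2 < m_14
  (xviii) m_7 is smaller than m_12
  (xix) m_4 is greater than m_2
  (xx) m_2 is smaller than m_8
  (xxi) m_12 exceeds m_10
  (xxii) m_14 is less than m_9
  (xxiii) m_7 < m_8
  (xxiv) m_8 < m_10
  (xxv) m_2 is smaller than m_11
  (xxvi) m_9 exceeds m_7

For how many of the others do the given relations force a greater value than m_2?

9

Directly above m_2: m_6, m_11, m_14, m_4, m_8, m_1, m_10.
One step further: m_9, m_12 (9 so far).
No other element is forced above m_2 by the given relations, so the count is 9.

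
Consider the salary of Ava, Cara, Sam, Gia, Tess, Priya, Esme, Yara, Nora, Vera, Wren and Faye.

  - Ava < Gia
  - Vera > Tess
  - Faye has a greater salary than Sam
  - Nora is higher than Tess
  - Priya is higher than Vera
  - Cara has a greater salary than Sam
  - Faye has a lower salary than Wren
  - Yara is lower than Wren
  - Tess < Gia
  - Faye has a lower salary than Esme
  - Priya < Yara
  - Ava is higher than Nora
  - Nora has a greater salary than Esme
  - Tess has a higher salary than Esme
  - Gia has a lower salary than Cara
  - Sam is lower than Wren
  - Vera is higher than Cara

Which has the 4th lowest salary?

Tess

The consecutive relations fix a unique order: Sam < Faye < Esme < Tess < Nora < Ava < Gia < Cara < Vera < Priya < Yara < Wren.
The 4th smallest is Tess.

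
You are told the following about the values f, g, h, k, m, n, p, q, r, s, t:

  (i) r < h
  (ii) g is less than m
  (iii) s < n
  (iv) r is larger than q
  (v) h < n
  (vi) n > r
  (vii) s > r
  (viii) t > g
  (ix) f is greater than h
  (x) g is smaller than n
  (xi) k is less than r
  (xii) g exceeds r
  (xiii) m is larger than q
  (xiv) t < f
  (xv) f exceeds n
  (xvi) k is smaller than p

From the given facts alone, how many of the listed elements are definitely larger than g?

4

Directly above g: m, n, t.
One step further: f (4 so far).
No other element is forced above g by the given relations, so the count is 4.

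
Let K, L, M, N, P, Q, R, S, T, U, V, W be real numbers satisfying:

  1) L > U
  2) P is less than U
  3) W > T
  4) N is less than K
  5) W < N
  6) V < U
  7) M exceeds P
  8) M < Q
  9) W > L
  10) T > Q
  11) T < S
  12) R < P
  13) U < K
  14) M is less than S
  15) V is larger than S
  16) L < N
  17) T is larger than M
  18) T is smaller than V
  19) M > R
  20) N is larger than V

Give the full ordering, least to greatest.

R < P < M < Q < T < S < V < U < L < W < N < K

Each adjacent pair is fixed by a given relation: R < P; P < M; M < Q; Q < T; T < S; S < V; V < U; U < L; L < W; W < N; N < K. Chaining them end to end gives the full order.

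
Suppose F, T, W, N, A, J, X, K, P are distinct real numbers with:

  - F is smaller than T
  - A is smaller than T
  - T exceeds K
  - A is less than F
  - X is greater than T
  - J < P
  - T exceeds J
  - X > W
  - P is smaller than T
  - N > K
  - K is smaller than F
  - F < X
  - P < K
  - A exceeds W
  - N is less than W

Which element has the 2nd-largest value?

T

The consecutive relations fix a unique order: J < P < K < N < W < A < F < T < X.
The 2nd largest is T.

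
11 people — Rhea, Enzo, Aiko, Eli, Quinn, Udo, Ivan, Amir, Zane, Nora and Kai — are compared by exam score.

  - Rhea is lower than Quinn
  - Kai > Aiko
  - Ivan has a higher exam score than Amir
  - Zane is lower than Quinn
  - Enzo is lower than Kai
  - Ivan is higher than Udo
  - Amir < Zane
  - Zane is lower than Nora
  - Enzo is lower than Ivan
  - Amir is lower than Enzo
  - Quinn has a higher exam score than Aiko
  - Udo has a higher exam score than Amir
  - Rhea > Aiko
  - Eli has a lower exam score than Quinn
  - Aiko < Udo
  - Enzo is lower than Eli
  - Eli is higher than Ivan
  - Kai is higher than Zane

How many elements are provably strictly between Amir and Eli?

Chaining upward from Amir reaches: Zane, Nora, Udo, Enzo, Kai, Ivan, Quinn.
Chaining downward from Eli reaches: Aiko, Udo, Enzo, Ivan.
Strictly between Amir and Eli are those in both lists: Udo, Enzo, Ivan — 3 elements.

3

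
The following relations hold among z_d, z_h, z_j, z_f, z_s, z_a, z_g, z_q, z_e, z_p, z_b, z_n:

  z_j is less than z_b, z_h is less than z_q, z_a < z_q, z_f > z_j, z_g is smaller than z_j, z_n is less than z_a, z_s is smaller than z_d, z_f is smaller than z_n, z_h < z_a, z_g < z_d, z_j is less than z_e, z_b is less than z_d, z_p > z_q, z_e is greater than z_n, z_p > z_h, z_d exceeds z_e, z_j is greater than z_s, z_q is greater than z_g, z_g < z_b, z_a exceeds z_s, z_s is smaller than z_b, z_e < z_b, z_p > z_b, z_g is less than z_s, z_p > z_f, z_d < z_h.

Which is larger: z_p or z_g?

z_g < z_s < z_j < z_f < z_n < z_e < z_b < z_d < z_h < z_a < z_q < z_p, by transitivity through z_s, z_j, z_f, z_n, z_e, z_b, z_d, z_h, z_a, z_q.
So z_g < z_p; z_p is the larger of the two.

z_p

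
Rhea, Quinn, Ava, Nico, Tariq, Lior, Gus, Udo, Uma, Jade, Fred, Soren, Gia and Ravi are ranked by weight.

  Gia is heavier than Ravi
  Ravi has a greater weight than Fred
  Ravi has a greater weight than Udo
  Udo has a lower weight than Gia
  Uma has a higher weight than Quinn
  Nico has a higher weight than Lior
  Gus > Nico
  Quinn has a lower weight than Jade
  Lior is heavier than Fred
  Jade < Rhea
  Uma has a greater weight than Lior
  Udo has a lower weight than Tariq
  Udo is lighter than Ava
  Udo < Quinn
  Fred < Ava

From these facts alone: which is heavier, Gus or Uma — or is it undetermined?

Following every chain through Uma: below Uma we get Fred, Udo, Quinn, Lior.
Gus is not reached, and no chain runs the other way from Gus to Uma.
So the given relations leave the order of Uma and Gus undetermined.

undetermined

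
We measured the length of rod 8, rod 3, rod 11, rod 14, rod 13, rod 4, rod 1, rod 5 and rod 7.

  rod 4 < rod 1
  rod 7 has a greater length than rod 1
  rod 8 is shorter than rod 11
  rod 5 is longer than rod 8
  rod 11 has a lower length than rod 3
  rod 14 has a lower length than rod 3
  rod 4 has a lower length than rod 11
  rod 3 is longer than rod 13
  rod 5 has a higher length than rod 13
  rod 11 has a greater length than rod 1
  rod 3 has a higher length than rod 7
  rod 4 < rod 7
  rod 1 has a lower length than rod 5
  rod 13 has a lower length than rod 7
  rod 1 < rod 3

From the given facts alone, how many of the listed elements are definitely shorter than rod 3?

7

Directly below rod 3: rod 13, rod 14, rod 1, rod 7, rod 11.
One step further: rod 4, rod 8 (7 so far).
No other element is forced below rod 3 by the given relations, so the count is 7.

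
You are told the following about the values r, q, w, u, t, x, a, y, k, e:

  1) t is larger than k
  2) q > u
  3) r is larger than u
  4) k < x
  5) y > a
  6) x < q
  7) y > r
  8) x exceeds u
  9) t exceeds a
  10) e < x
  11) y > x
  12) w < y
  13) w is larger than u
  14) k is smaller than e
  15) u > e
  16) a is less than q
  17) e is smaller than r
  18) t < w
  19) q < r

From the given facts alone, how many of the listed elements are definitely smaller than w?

5

Directly below w: u, t.
One step further: k, e, a (5 so far).
Nothing else is reachable below w; 5 in all.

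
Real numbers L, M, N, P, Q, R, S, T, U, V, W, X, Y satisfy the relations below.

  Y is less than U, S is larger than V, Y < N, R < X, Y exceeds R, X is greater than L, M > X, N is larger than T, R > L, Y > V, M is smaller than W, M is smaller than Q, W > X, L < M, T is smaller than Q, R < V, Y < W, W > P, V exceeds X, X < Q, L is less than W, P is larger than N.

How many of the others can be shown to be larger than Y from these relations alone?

The elements the relations force above Y are N, P, W, U — no chain reaches any other.
That is 4.

4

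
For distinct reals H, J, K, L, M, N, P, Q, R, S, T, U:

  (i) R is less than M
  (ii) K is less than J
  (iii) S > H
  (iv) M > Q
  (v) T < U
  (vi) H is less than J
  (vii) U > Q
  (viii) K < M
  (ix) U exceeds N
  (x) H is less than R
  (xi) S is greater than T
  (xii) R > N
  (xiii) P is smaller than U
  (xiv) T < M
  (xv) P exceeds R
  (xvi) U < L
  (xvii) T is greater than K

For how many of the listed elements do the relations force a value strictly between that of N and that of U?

The relations place N below U. An element lies strictly between them when it is forced above N and also forced below U.
Above N: {R, P, L, M}. Below U: {Q, H, K, T, R, P}.
Intersection: {R, P} — 2.

2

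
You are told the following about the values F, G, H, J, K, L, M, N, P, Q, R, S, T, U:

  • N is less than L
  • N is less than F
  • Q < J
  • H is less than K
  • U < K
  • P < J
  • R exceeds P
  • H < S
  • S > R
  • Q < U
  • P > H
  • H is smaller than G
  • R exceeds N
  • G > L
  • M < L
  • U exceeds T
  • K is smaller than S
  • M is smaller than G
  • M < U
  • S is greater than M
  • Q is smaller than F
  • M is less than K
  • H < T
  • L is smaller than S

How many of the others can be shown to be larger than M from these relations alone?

5

The elements the relations force above M are U, K, L, S, G — no chain reaches any other.
That is 5.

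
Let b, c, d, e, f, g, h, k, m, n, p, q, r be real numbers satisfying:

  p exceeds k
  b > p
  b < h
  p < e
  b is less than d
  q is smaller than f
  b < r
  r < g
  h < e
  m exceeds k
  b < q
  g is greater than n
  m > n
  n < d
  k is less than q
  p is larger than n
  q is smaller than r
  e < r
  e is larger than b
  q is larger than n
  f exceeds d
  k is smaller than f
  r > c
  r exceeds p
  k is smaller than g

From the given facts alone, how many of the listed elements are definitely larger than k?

The elements the relations force above k are m, p, b, q, h, e, d, r, f, g — no chain reaches any other.
That is 10.

10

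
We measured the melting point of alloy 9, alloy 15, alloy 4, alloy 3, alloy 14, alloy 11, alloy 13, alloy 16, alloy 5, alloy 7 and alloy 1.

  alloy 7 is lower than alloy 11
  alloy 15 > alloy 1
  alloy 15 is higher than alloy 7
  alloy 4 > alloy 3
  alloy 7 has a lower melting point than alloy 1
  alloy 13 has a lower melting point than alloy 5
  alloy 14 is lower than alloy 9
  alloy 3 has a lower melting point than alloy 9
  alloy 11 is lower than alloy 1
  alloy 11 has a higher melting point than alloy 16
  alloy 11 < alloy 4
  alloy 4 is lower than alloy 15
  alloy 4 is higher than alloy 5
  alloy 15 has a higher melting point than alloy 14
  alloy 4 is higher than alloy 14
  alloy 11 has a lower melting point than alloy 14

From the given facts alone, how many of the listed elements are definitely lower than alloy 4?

7

The elements the relations force below alloy 4 are alloy 13, alloy 16, alloy 7, alloy 3, alloy 11, alloy 14, alloy 5 — no chain reaches any other.
That is 7.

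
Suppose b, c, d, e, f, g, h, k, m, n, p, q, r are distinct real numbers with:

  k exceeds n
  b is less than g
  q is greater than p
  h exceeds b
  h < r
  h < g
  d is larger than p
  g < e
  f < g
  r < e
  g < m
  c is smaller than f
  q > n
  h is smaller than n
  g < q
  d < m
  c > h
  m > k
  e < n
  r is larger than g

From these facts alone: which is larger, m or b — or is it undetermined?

m

Link the given pairs in sequence: b < h; h < c; c < f; f < g; g < r; r < e; e < n; n < k; k < m.
Chaining these gives b < h < c < f < g < r < e < n < k < m.
So m is larger.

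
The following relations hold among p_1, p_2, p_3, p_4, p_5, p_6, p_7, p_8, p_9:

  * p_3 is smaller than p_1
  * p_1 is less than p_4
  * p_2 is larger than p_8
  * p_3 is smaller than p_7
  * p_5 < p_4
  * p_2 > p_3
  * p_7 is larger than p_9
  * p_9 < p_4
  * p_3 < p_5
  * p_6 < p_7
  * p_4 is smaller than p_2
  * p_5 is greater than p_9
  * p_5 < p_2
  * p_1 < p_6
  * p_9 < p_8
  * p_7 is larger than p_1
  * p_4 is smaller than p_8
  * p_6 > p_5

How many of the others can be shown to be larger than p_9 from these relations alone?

6

The elements the relations force above p_9 are p_5, p_6, p_4, p_8, p_2, p_7 — no chain reaches any other.
That is 6.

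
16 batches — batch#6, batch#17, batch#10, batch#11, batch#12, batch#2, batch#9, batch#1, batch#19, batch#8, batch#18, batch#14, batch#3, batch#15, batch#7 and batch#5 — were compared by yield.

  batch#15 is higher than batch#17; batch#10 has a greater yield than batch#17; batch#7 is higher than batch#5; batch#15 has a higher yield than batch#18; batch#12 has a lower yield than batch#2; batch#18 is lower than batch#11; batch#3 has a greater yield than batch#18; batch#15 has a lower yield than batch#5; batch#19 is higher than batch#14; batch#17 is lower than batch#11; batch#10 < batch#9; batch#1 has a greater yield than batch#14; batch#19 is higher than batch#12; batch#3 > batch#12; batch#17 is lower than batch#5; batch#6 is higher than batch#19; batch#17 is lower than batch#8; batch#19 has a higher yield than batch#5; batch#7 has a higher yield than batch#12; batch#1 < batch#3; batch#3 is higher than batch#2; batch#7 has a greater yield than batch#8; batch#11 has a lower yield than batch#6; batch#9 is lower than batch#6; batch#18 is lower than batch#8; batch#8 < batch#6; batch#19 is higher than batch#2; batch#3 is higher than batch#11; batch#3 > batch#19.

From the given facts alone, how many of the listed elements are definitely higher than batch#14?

The elements the relations force above batch#14 are batch#1, batch#19, batch#6, batch#3 — no chain reaches any other.
That is 4.

4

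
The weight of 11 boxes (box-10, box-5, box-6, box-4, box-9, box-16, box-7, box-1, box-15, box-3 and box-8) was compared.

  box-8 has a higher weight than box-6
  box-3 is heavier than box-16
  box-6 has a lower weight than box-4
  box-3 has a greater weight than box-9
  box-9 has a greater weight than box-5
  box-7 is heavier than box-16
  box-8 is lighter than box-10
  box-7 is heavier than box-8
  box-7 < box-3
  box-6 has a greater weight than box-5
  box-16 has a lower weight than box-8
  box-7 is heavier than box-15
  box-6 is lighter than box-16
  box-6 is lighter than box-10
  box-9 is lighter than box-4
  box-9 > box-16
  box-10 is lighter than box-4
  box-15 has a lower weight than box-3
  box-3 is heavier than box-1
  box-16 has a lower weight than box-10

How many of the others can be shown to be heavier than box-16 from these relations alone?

Directly above box-16: box-8, box-9, box-10, box-7, box-3.
One step further: box-4 (6 so far).
Nothing else is reachable above box-16; 6 in all.

6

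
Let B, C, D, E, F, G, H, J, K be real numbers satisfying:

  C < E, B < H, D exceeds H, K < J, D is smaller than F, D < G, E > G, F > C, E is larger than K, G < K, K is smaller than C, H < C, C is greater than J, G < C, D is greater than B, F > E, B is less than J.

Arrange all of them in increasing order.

The consecutive links are each given: B < H; H < D; D < G; G < K; K < J; J < C; C < E; E < F.

B < H < D < G < K < J < C < E < F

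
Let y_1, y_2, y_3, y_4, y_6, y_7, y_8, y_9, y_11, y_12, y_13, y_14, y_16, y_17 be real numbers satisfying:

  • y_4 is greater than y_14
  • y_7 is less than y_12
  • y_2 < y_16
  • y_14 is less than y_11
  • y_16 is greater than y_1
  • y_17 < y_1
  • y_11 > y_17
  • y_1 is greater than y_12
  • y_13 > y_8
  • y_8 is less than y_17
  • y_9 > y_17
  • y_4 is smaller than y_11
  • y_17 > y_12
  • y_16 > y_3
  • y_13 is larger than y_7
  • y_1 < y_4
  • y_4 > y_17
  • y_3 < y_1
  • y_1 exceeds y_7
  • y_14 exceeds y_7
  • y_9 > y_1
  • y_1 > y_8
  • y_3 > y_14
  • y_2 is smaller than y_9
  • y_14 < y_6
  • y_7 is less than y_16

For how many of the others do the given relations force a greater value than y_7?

The elements the relations force above y_7 are y_12, y_17, y_14, y_3, y_1, y_4, y_16, y_9, y_6, y_11, y_13 — no chain reaches any other.
That is 11.

11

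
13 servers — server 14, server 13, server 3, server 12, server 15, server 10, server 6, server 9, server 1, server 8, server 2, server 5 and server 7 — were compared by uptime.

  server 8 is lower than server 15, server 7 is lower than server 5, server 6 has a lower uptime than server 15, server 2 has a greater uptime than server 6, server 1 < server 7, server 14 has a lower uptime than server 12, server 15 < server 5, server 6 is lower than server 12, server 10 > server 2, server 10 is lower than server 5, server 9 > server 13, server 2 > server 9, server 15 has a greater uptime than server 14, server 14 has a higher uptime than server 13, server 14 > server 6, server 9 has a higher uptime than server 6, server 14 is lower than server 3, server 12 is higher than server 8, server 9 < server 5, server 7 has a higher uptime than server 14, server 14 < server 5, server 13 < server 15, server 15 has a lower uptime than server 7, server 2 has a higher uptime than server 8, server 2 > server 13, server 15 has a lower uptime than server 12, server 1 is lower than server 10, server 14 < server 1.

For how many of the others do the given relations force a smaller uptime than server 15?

From server 15 the given relations immediately reach server 6, server 13, server 8, server 14.
Nothing else is reachable below server 15; 4 in all.

4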